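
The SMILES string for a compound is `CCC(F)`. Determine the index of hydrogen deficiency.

Atom tally by fragment:
  CH3 → C:1 H:3
  CH2 → C:1 H:2
  CH2F → C:1 H:2 F:1
Element totals:
  C: 3
  H: 7
  F: 1
Molecular formula: C3H7F.
DoU = (2C + 2 + N − H − X) / 2 = (2·3 + 2 + 0 − 7 − 1) / 2 = 0.

0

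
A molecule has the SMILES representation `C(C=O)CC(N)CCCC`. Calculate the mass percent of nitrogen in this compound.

9.78%

Atom tally by fragment:
  OHCCH2 → C:2 H:3 O:1
  CH2 → C:1 H:2
  CH(NH2) → C:1 H:3 N:1
  CH2 → C:1 H:2
  CH2 → C:1 H:2
  CH2 → C:1 H:2
  CH3 → C:1 H:3
Element totals:
  C: 8
  H: 17
  N: 1
  O: 1
Molecular formula: C8H17NO.
Molar mass = 143.230 g/mol.
Mass from N: 1 × 14.007 = 14.007 g/mol.
%N = 14.007 / 143.230 × 100 = 9.78%.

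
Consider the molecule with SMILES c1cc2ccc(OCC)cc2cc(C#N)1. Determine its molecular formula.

Atom tally by fragment:
  naphthalene ring system core → C:10 H:8
  (− 2 ring H displaced by substituents)
  + OC2H5 → C:2 H:5 O:1
  + CN → C:1 N:1
Element totals:
  C: 13
  H: 11
  N: 1
  O: 1

C13H11NO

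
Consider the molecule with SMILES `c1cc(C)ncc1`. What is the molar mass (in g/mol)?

93.13 g/mol

Atom tally by fragment:
  pyridine ring core → C:5 H:5 N:1
  (− 1 ring H displaced by substituents)
  + CH3 → C:1 H:3
Element totals:
  C: 6
  H: 7
  N: 1
Molecular formula: C6H7N.
  M = 6(12.011) + 7(1.008) + 14.007
    = 72.066 + 7.056 + 14.007 = 93.129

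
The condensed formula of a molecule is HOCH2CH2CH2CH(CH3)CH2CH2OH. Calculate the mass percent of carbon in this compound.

Atom tally by fragment:
  HOCH2CH2 → C:2 H:5 O:1
  CH2 → C:1 H:2
  CH(CH3) → C:2 H:4
  CH2CH2OH → C:2 H:5 O:1
Element totals:
  C: 7
  H: 16
  O: 2
Molecular formula: C7H16O2.
Molar mass = 132.203 g/mol.
Mass from C: 7 × 12.011 = 84.077 g/mol.
%C = 84.077 / 132.203 × 100 = 63.60%.

63.60%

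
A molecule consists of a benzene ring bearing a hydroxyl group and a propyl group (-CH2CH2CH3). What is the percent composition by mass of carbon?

Atom tally by fragment:
  benzene ring core → C:6 H:6
  (− 2 ring H displaced by substituents)
  + OH → O:1 H:1
  + CH2CH2CH3 → C:3 H:7
Element totals:
  C: 9
  H: 12
  O: 1
Molecular formula: C9H12O.
Molar mass = 136.194 g/mol.
Mass from C: 9 × 12.011 = 108.099 g/mol.
%C = 108.099 / 136.194 × 100 = 79.37%.

79.37%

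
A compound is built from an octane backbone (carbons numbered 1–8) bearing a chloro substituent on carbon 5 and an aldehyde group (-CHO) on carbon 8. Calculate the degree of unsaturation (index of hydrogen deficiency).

1

Atom tally by fragment:
  CH3 → C:1 H:3
  CH2 → C:1 H:2
  CH2 → C:1 H:2
  CH2 → C:1 H:2
  CH(Cl) → C:1 H:1 Cl:1
  CH2 → C:1 H:2
  CH2 → C:1 H:2
  CH2CHO → C:2 H:3 O:1
Element totals:
  C: 9
  H: 17
  Cl: 1
  O: 1
Molecular formula: C9H17ClO.
DoU = (2C + 2 + N − H − X) / 2 = (2·9 + 2 + 0 − 17 − 1) / 2 = 1.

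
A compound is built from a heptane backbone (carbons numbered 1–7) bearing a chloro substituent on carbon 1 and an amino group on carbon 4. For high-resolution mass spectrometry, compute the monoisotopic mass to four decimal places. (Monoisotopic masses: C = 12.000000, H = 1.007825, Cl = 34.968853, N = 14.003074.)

149.0971

Atom tally by fragment:
  ClCH2 → C:1 H:2 Cl:1
  CH2 → C:1 H:2
  CH2 → C:1 H:2
  CH(NH2) → C:1 H:3 N:1
  CH2 → C:1 H:2
  CH2 → C:1 H:2
  CH3 → C:1 H:3
Element totals:
  C: 7
  H: 16
  Cl: 1
  N: 1
Molecular formula: C7H16ClN.
  M = 7(12.0) + 16(1.007825) + 34.968853 + 14.003074
    = 84.000000 + 16.125200 + 34.968853 + 14.003074 = 149.097127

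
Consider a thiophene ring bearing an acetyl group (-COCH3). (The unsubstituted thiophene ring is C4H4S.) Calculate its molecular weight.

126.17 g/mol

Atom tally by fragment:
  thiophene ring core → C:4 H:4 S:1
  (− 1 ring H displaced by substituents)
  + COCH3 → C:2 H:3 O:1
Element totals:
  C: 6
  H: 6
  O: 1
  S: 1
Molecular formula: C6H6OS.
  M = 6(12.011) + 6(1.008) + 15.999 + 32.06
    = 72.066 + 6.048 + 15.999 + 32.060 = 126.173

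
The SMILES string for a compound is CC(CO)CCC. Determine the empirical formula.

Atom tally by fragment:
  CH3 → C:1 H:3
  CH(CH2OH) → C:2 H:4 O:1
  CH2 → C:1 H:2
  CH2 → C:1 H:2
  CH3 → C:1 H:3
Element totals:
  C: 6
  H: 14
  O: 1
Molecular formula: C6H14O.
gcd of subscripts (6, 14, 1) = 1, so the empirical formula equals the molecular formula.

C6H14O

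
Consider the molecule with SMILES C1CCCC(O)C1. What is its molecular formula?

Atom tally by fragment:
  cyclohexane ring core → C:6 H:12
  (− 1 ring H displaced by substituents)
  + OH → O:1 H:1
Element totals:
  C: 6
  H: 12
  O: 1

C6H12O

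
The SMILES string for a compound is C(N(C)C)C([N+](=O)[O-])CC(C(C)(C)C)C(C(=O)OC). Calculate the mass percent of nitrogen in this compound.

Atom tally by fragment:
  (CH3)2NCH2 → C:3 H:8 N:1
  CH(NO2) → C:1 H:1 N:1 O:2
  CH2 → C:1 H:2
  CH(C(CH3)3) → C:5 H:10
  CH2COOCH3 → C:3 H:5 O:2
Element totals:
  C: 13
  H: 26
  N: 2
  O: 4
Molecular formula: C13H26N2O4.
Molar mass = 274.361 g/mol.
Mass from N: 2 × 14.007 = 28.014 g/mol.
%N = 28.014 / 274.361 × 100 = 10.21%.

10.21%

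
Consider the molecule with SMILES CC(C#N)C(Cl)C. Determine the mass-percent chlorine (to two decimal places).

Atom tally by fragment:
  CH3 → C:1 H:3
  CH(CN) → C:2 H:1 N:1
  CH(Cl) → C:1 H:1 Cl:1
  CH3 → C:1 H:3
Element totals:
  C: 5
  H: 8
  Cl: 1
  N: 1
Molecular formula: C5H8ClN.
Molar mass = 117.576 g/mol.
Mass from Cl: 1 × 35.45 = 35.450 g/mol.
%Cl = 35.450 / 117.576 × 100 = 30.15%.

30.15%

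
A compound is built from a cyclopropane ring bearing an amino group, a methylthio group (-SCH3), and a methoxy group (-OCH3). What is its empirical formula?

Atom tally by fragment:
  cyclopropane ring core → C:3 H:6
  (− 3 ring H displaced by substituents)
  + NH2 → N:1 H:2
  + SCH3 → C:1 H:3 S:1
  + OCH3 → C:1 H:3 O:1
Element totals:
  C: 5
  H: 11
  N: 1
  O: 1
  S: 1
Molecular formula: C5H11NOS.
gcd of subscripts (5, 11, 1, 1, 1) = 1, so the empirical formula equals the molecular formula.

C5H11NOS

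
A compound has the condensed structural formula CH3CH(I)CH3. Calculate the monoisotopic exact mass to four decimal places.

169.9592

Element totals:
  C: 3
  H: 7
  I: 1
Molecular formula: C3H7I.
  M = 3(12.0) + 7(1.007825) + 126.904472
    = 36.000000 + 7.054775 + 126.904472 = 169.959247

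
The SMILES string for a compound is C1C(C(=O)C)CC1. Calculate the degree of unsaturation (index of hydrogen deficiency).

2

Atom tally by fragment:
  cyclobutane ring core → C:4 H:8
  (− 1 ring H displaced by substituents)
  + COCH3 → C:2 H:3 O:1
Element totals:
  C: 6
  H: 10
  O: 1
Molecular formula: C6H10O.
DoU = (2C + 2 + N − H − X) / 2 = (2·6 + 2 + 0 − 10 − 0) / 2 = 2.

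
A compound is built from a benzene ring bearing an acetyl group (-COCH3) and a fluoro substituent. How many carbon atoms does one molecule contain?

Atom tally by fragment:
  benzene ring core → C:6 H:6
  (− 2 ring H displaced by substituents)
  + COCH3 → C:2 H:3 O:1
  + F → F:1
Element totals:
  C: 8
  H: 7
  F: 1
  O: 1

8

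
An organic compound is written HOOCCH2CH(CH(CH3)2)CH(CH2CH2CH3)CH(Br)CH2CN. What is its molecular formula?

Atom tally by fragment:
  HOOCCH2 → C:2 H:3 O:2
  CH(CH(CH3)2) → C:4 H:8
  CH(CH2CH2CH3) → C:4 H:8
  CH(Br) → C:1 H:1 Br:1
  CH2CN → C:2 H:2 N:1
Element totals:
  C: 13
  H: 22
  Br: 1
  N: 1
  O: 2

C13H22BrNO2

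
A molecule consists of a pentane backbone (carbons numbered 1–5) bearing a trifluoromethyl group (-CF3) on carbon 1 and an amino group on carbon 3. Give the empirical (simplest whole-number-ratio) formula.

C6H12F3N

Atom tally by fragment:
  F3CCH2 → C:2 H:2 F:3
  CH2 → C:1 H:2
  CH(NH2) → C:1 H:3 N:1
  CH2 → C:1 H:2
  CH3 → C:1 H:3
Element totals:
  C: 6
  H: 12
  F: 3
  N: 1
Molecular formula: C6H12F3N.
gcd of subscripts (6, 3, 12, 1) = 1, so the empirical formula equals the molecular formula.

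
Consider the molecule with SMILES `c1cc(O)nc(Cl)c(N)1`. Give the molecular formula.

C5H5ClN2O

Atom tally by fragment:
  pyridine ring core → C:5 H:5 N:1
  (− 3 ring H displaced by substituents)
  + OH → O:1 H:1
  + Cl → Cl:1
  + NH2 → N:1 H:2
Element totals:
  C: 5
  H: 5
  Cl: 1
  N: 2
  O: 1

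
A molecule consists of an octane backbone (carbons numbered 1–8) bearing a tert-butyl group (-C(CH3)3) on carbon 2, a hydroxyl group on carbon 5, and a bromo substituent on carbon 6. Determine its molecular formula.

C12H25BrO

Atom tally by fragment:
  CH3 → C:1 H:3
  CH(C(CH3)3) → C:5 H:10
  CH2 → C:1 H:2
  CH2 → C:1 H:2
  CH(OH) → C:1 H:2 O:1
  CH(Br) → C:1 H:1 Br:1
  CH2 → C:1 H:2
  CH3 → C:1 H:3
Element totals:
  C: 12
  H: 25
  Br: 1
  O: 1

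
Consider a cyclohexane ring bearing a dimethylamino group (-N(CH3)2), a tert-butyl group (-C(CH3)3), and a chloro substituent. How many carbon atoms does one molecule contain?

Atom tally by fragment:
  cyclohexane ring core → C:6 H:12
  (− 3 ring H displaced by substituents)
  + N(CH3)2 → N:1 C:2 H:6
  + C(CH3)3 → C:4 H:9
  + Cl → Cl:1
Element totals:
  C: 12
  H: 24
  Cl: 1
  N: 1

12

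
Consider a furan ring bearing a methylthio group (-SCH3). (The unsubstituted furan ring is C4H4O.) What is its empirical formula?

C5H6OS

Atom tally by fragment:
  furan ring core → C:4 H:4 O:1
  (− 1 ring H displaced by substituents)
  + SCH3 → C:1 H:3 S:1
Element totals:
  C: 5
  H: 6
  O: 1
  S: 1
Molecular formula: C5H6OS.
gcd of subscripts (5, 6, 1, 1) = 1, so the empirical formula equals the molecular formula.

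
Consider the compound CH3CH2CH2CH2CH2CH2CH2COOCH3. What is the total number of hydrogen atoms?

Atom tally by fragment:
  CH3 → C:1 H:3
  CH2 → C:1 H:2
  CH2 → C:1 H:2
  CH2 → C:1 H:2
  CH2 → C:1 H:2
  CH2 → C:1 H:2
  CH2COOCH3 → C:3 H:5 O:2
Element totals:
  C: 9
  H: 18
  O: 2

18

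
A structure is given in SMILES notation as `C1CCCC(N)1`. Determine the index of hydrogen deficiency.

Atom tally by fragment:
  cyclopentane ring core → C:5 H:10
  (− 1 ring H displaced by substituents)
  + NH2 → N:1 H:2
Element totals:
  C: 5
  H: 11
  N: 1
Molecular formula: C5H11N.
DoU = (2C + 2 + N − H − X) / 2 = (2·5 + 2 + 1 − 11 − 0) / 2 = 1.

1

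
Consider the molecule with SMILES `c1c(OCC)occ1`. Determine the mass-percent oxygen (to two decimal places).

Atom tally by fragment:
  furan ring core → C:4 H:4 O:1
  (− 1 ring H displaced by substituents)
  + OC2H5 → C:2 H:5 O:1
Element totals:
  C: 6
  H: 8
  O: 2
Molecular formula: C6H8O2.
Molar mass = 112.128 g/mol.
Mass from O: 2 × 15.999 = 31.998 g/mol.
%O = 31.998 / 112.128 × 100 = 28.54%.

28.54%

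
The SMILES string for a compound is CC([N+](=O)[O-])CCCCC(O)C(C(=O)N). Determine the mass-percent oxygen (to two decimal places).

Atom tally by fragment:
  CH3 → C:1 H:3
  CH(NO2) → C:1 H:1 N:1 O:2
  CH2 → C:1 H:2
  CH2 → C:1 H:2
  CH2 → C:1 H:2
  CH2 → C:1 H:2
  CH(OH) → C:1 H:2 O:1
  CH2CONH2 → C:2 H:4 O:1 N:1
Element totals:
  C: 9
  H: 18
  N: 2
  O: 4
Molecular formula: C9H18N2O4.
Molar mass = 218.253 g/mol.
Mass from O: 4 × 15.999 = 63.996 g/mol.
%O = 63.996 / 218.253 × 100 = 29.32%.

29.32%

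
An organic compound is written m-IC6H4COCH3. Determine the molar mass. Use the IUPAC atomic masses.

246.05 g/mol

Atom tally by fragment:
  benzene ring core → C:6 H:6
  (− 2 ring H displaced by substituents)
  + I → I:1
  + COCH3 → C:2 H:3 O:1
Element totals:
  C: 8
  H: 7
  I: 1
  O: 1
Molecular formula: C8H7IO.
  M = 8(12.011) + 7(1.008) + 126.904 + 15.999
    = 96.088 + 7.056 + 126.904 + 15.999 = 246.047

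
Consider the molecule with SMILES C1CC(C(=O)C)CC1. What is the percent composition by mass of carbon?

74.95%

Atom tally by fragment:
  cyclopentane ring core → C:5 H:10
  (− 1 ring H displaced by substituents)
  + COCH3 → C:2 H:3 O:1
Element totals:
  C: 7
  H: 12
  O: 1
Molecular formula: C7H12O.
Molar mass = 112.172 g/mol.
Mass from C: 7 × 12.011 = 84.077 g/mol.
%C = 84.077 / 112.172 × 100 = 74.95%.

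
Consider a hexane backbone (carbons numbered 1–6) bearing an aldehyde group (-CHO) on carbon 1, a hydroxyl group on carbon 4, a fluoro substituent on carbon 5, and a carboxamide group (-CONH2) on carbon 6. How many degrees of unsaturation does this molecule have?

2

Atom tally by fragment:
  OHCCH2 → C:2 H:3 O:1
  CH2 → C:1 H:2
  CH2 → C:1 H:2
  CH(OH) → C:1 H:2 O:1
  CH(F) → C:1 H:1 F:1
  CH2CONH2 → C:2 H:4 O:1 N:1
Element totals:
  C: 8
  H: 14
  F: 1
  N: 1
  O: 3
Molecular formula: C8H14FNO3.
DoU = (2C + 2 + N − H − X) / 2 = (2·8 + 2 + 1 − 14 − 1) / 2 = 2.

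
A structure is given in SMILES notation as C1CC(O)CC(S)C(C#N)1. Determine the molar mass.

157.23 g/mol

Atom tally by fragment:
  cyclohexane ring core → C:6 H:12
  (− 3 ring H displaced by substituents)
  + OH → O:1 H:1
  + SH → S:1 H:1
  + CN → C:1 N:1
Element totals:
  C: 7
  H: 11
  N: 1
  O: 1
  S: 1
Molecular formula: C7H11NOS.
  M = 7(12.011) + 11(1.008) + 14.007 + 15.999 + 32.06
    = 84.077 + 11.088 + 14.007 + 15.999 + 32.060 = 157.231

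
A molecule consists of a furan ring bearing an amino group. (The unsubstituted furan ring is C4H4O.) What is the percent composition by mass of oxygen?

19.26%

Atom tally by fragment:
  furan ring core → C:4 H:4 O:1
  (− 1 ring H displaced by substituents)
  + NH2 → N:1 H:2
Element totals:
  C: 4
  H: 5
  N: 1
  O: 1
Molecular formula: C4H5NO.
Molar mass = 83.090 g/mol.
Mass from O: 1 × 15.999 = 15.999 g/mol.
%O = 15.999 / 83.090 × 100 = 19.26%.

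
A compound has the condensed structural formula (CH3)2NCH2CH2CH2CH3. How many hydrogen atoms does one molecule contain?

15

Atom tally by fragment:
  (CH3)2NCH2 → C:3 H:8 N:1
  CH2 → C:1 H:2
  CH2 → C:1 H:2
  CH3 → C:1 H:3
Element totals:
  C: 6
  H: 15
  N: 1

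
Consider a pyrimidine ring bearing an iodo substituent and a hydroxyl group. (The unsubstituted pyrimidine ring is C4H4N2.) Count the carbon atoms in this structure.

Atom tally by fragment:
  pyrimidine ring core → C:4 H:4 N:2
  (− 2 ring H displaced by substituents)
  + I → I:1
  + OH → O:1 H:1
Element totals:
  C: 4
  H: 3
  I: 1
  N: 2
  O: 1

4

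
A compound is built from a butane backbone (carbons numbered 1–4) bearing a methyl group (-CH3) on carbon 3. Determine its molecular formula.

C5H12

Atom tally by fragment:
  CH3 → C:1 H:3
  CH2 → C:1 H:2
  CH(CH3) → C:2 H:4
  CH3 → C:1 H:3
Element totals:
  C: 5
  H: 12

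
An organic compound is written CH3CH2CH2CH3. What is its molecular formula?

Atom tally by fragment:
  CH3 → C:1 H:3
  CH2 → C:1 H:2
  CH2 → C:1 H:2
  CH3 → C:1 H:3
Element totals:
  C: 4
  H: 10

C4H10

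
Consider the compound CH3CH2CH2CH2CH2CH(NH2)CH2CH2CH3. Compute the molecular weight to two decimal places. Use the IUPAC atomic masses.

143.27 g/mol

Atom tally by fragment:
  CH3 → C:1 H:3
  CH2 → C:1 H:2
  CH2 → C:1 H:2
  CH2 → C:1 H:2
  CH2 → C:1 H:2
  CH(NH2) → C:1 H:3 N:1
  CH2 → C:1 H:2
  CH2 → C:1 H:2
  CH3 → C:1 H:3
Element totals:
  C: 9
  H: 21
  N: 1
Molecular formula: C9H21N.
  M = 9(12.011) + 21(1.008) + 14.007
    = 108.099 + 21.168 + 14.007 = 143.274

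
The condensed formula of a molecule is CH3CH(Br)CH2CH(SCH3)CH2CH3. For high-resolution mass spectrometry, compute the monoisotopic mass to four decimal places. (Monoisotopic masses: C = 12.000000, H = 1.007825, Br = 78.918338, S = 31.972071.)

Element totals:
  C: 7
  H: 15
  Br: 1
  S: 1
Molecular formula: C7H15BrS.
  M = 7(12.0) + 15(1.007825) + 78.918338 + 31.972071
    = 84.000000 + 15.117375 + 78.918338 + 31.972071 = 210.007784

210.0078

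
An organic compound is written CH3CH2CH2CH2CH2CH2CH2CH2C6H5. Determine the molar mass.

190.33 g/mol

Atom tally by fragment:
  CH3 → C:1 H:3
  CH2 → C:1 H:2
  CH2 → C:1 H:2
  CH2 → C:1 H:2
  CH2 → C:1 H:2
  CH2 → C:1 H:2
  CH2 → C:1 H:2
  CH2C6H5 → C:7 H:7
Element totals:
  C: 14
  H: 22
Molecular formula: C14H22.
  M = 14(12.011) + 22(1.008)
    = 168.154 + 22.176 = 190.330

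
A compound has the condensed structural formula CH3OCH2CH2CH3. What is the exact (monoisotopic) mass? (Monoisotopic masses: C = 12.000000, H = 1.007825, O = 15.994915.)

74.0732

Atom tally by fragment:
  CH3OCH2 → C:2 H:5 O:1
  CH2 → C:1 H:2
  CH3 → C:1 H:3
Element totals:
  C: 4
  H: 10
  O: 1
Molecular formula: C4H10O.
  M = 4(12.0) + 10(1.007825) + 15.994915
    = 48.000000 + 10.078250 + 15.994915 = 74.073165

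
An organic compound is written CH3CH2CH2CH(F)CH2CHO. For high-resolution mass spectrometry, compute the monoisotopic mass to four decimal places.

118.0794

Atom tally by fragment:
  CH3 → C:1 H:3
  CH2 → C:1 H:2
  CH2 → C:1 H:2
  CH(F) → C:1 H:1 F:1
  CH2CHO → C:2 H:3 O:1
Element totals:
  C: 6
  H: 11
  F: 1
  O: 1
Molecular formula: C6H11FO.
  M = 6(12.0) + 11(1.007825) + 18.998403 + 15.994915
    = 72.000000 + 11.086075 + 18.998403 + 15.994915 = 118.079393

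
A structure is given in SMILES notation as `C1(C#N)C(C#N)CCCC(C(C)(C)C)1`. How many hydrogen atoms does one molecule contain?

18

Atom tally by fragment:
  cyclohexane ring core → C:6 H:12
  (− 3 ring H displaced by substituents)
  + CN → C:1 N:1
  + CN → C:1 N:1
  + C(CH3)3 → C:4 H:9
Element totals:
  C: 12
  H: 18
  N: 2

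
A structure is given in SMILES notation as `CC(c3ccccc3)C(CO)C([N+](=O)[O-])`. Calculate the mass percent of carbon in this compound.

63.14%

Atom tally by fragment:
  CH3 → C:1 H:3
  CH(C6H5) → C:7 H:6
  CH(CH2OH) → C:2 H:4 O:1
  CH2NO2 → C:1 H:2 N:1 O:2
Element totals:
  C: 11
  H: 15
  N: 1
  O: 3
Molecular formula: C11H15NO3.
Molar mass = 209.245 g/mol.
Mass from C: 11 × 12.011 = 132.121 g/mol.
%C = 132.121 / 209.245 × 100 = 63.14%.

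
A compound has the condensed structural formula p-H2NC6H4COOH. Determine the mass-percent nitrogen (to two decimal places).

10.21%

Element totals:
  C: 7
  H: 7
  N: 1
  O: 2
Molecular formula: C7H7NO2.
Molar mass = 137.138 g/mol.
Mass from N: 1 × 14.007 = 14.007 g/mol.
%N = 14.007 / 137.138 × 100 = 10.21%.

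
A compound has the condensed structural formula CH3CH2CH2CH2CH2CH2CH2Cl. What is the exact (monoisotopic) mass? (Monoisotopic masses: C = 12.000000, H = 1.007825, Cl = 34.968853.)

Atom tally by fragment:
  CH3 → C:1 H:3
  CH2 → C:1 H:2
  CH2 → C:1 H:2
  CH2 → C:1 H:2
  CH2 → C:1 H:2
  CH2 → C:1 H:2
  CH2Cl → C:1 H:2 Cl:1
Element totals:
  C: 7
  H: 15
  Cl: 1
Molecular formula: C7H15Cl.
  M = 7(12.0) + 15(1.007825) + 34.968853
    = 84.000000 + 15.117375 + 34.968853 = 134.086228

134.0862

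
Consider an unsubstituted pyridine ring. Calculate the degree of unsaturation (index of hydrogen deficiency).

Atom tally by fragment:
  pyridine ring core → C:5 H:5 N:1
Element totals:
  C: 5
  H: 5
  N: 1
Molecular formula: C5H5N.
DoU = (2C + 2 + N − H − X) / 2 = (2·5 + 2 + 1 − 5 − 0) / 2 = 4.

4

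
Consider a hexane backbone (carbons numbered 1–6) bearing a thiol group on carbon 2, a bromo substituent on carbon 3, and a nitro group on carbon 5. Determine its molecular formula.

Atom tally by fragment:
  CH3 → C:1 H:3
  CH(SH) → C:1 H:2 S:1
  CH(Br) → C:1 H:1 Br:1
  CH2 → C:1 H:2
  CH(NO2) → C:1 H:1 N:1 O:2
  CH3 → C:1 H:3
Element totals:
  C: 6
  H: 12
  Br: 1
  N: 1
  O: 2
  S: 1

C6H12BrNO2S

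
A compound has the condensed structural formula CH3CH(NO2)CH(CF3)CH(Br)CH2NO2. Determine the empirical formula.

Atom tally by fragment:
  CH3 → C:1 H:3
  CH(NO2) → C:1 H:1 N:1 O:2
  CH(CF3) → C:2 H:1 F:3
  CH(Br) → C:1 H:1 Br:1
  CH2NO2 → C:1 H:2 N:1 O:2
Element totals:
  C: 6
  H: 8
  Br: 1
  F: 3
  N: 2
  O: 4
Molecular formula: C6H8BrF3N2O4.
gcd of subscripts (1, 6, 3, 8, 2, 4) = 1, so the empirical formula equals the molecular formula.

C6H8BrF3N2O4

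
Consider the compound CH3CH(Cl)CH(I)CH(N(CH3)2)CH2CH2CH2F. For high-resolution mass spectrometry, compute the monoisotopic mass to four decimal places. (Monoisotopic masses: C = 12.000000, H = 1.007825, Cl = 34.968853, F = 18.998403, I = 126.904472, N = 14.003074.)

Element totals:
  C: 9
  H: 18
  Cl: 1
  F: 1
  I: 1
  N: 1
Molecular formula: C9H18ClFIN.
  M = 9(12.0) + 18(1.007825) + 34.968853 + 18.998403 + 126.904472 + 14.003074
    = 108.000000 + 18.140850 + 34.968853 + 18.998403 + 126.904472 + 14.003074 = 321.015652

321.0157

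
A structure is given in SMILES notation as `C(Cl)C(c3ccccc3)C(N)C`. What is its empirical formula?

Atom tally by fragment:
  ClCH2 → C:1 H:2 Cl:1
  CH(C6H5) → C:7 H:6
  CH(NH2) → C:1 H:3 N:1
  CH3 → C:1 H:3
Element totals:
  C: 10
  H: 14
  Cl: 1
  N: 1
Molecular formula: C10H14ClN.
gcd of subscripts (10, 1, 14, 1) = 1, so the empirical formula equals the molecular formula.

C10H14ClN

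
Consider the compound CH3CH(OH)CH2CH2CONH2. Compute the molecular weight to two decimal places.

Atom tally by fragment:
  CH3 → C:1 H:3
  CH(OH) → C:1 H:2 O:1
  CH2 → C:1 H:2
  CH2CONH2 → C:2 H:4 O:1 N:1
Element totals:
  C: 5
  H: 11
  N: 1
  O: 2
Molecular formula: C5H11NO2.
  M = 5(12.011) + 11(1.008) + 14.007 + 2(15.999)
    = 60.055 + 11.088 + 14.007 + 31.998 = 117.148

117.15 g/mol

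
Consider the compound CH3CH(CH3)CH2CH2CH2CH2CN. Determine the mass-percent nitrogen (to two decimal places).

Atom tally by fragment:
  CH3 → C:1 H:3
  CH(CH3) → C:2 H:4
  CH2 → C:1 H:2
  CH2 → C:1 H:2
  CH2 → C:1 H:2
  CH2CN → C:2 H:2 N:1
Element totals:
  C: 8
  H: 15
  N: 1
Molecular formula: C8H15N.
Molar mass = 125.215 g/mol.
Mass from N: 1 × 14.007 = 14.007 g/mol.
%N = 14.007 / 125.215 × 100 = 11.19%.

11.19%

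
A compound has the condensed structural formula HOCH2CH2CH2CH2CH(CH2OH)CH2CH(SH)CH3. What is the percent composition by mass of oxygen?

Atom tally by fragment:
  HOCH2CH2 → C:2 H:5 O:1
  CH2 → C:1 H:2
  CH2 → C:1 H:2
  CH(CH2OH) → C:2 H:4 O:1
  CH2 → C:1 H:2
  CH(SH) → C:1 H:2 S:1
  CH3 → C:1 H:3
Element totals:
  C: 9
  H: 20
  O: 2
  S: 1
Molecular formula: C9H20O2S.
Molar mass = 192.317 g/mol.
Mass from O: 2 × 15.999 = 31.998 g/mol.
%O = 31.998 / 192.317 × 100 = 16.64%.

16.64%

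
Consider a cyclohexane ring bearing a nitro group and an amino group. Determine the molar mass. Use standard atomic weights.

Atom tally by fragment:
  cyclohexane ring core → C:6 H:12
  (− 2 ring H displaced by substituents)
  + NO2 → N:1 O:2
  + NH2 → N:1 H:2
Element totals:
  C: 6
  H: 12
  N: 2
  O: 2
Molecular formula: C6H12N2O2.
  M = 6(12.011) + 12(1.008) + 2(14.007) + 2(15.999)
    = 72.066 + 12.096 + 28.014 + 31.998 = 144.174

144.17 g/mol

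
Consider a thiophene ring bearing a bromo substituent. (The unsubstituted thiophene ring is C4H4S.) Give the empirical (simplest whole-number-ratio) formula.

Atom tally by fragment:
  thiophene ring core → C:4 H:4 S:1
  (− 1 ring H displaced by substituents)
  + Br → Br:1
Element totals:
  C: 4
  H: 3
  Br: 1
  S: 1
Molecular formula: C4H3BrS.
gcd of subscripts (1, 4, 3, 1) = 1, so the empirical formula equals the molecular formula.

C4H3BrS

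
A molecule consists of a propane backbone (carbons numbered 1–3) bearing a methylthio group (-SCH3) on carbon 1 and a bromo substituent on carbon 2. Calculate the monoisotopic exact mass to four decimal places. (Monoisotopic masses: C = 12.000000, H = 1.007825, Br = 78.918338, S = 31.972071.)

167.9608

Atom tally by fragment:
  CH3SCH2 → C:2 H:5 S:1
  CH(Br) → C:1 H:1 Br:1
  CH3 → C:1 H:3
Element totals:
  C: 4
  H: 9
  Br: 1
  S: 1
Molecular formula: C4H9BrS.
  M = 4(12.0) + 9(1.007825) + 78.918338 + 31.972071
    = 48.000000 + 9.070425 + 78.918338 + 31.972071 = 167.960834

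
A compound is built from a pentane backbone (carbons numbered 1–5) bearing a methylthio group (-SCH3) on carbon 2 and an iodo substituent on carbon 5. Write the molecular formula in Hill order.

Atom tally by fragment:
  CH3 → C:1 H:3
  CH(SCH3) → C:2 H:4 S:1
  CH2 → C:1 H:2
  CH2 → C:1 H:2
  CH2I → C:1 H:2 I:1
Element totals:
  C: 6
  H: 13
  I: 1
  S: 1

C6H13IS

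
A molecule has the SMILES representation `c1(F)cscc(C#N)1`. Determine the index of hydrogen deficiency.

Atom tally by fragment:
  thiophene ring core → C:4 H:4 S:1
  (− 2 ring H displaced by substituents)
  + F → F:1
  + CN → C:1 N:1
Element totals:
  C: 5
  H: 2
  F: 1
  N: 1
  S: 1
Molecular formula: C5H2FNS.
DoU = (2C + 2 + N − H − X) / 2 = (2·5 + 2 + 1 − 2 − 1) / 2 = 5.

5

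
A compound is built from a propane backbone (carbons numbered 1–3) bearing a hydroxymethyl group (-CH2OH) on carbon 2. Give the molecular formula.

C4H10O

Atom tally by fragment:
  CH3 → C:1 H:3
  CH(CH2OH) → C:2 H:4 O:1
  CH3 → C:1 H:3
Element totals:
  C: 4
  H: 10
  O: 1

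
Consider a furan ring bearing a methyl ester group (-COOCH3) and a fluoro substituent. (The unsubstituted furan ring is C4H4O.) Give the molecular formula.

Atom tally by fragment:
  furan ring core → C:4 H:4 O:1
  (− 2 ring H displaced by substituents)
  + COOCH3 → C:2 H:3 O:2
  + F → F:1
Element totals:
  C: 6
  H: 5
  F: 1
  O: 3

C6H5FO3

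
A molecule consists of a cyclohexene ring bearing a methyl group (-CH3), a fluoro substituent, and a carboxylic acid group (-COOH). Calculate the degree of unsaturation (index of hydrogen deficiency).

Atom tally by fragment:
  cyclohexene ring core → C:6 H:10
  (− 3 ring H displaced by substituents)
  + CH3 → C:1 H:3
  + F → F:1
  + COOH → C:1 H:1 O:2
Element totals:
  C: 8
  H: 11
  F: 1
  O: 2
Molecular formula: C8H11FO2.
DoU = (2C + 2 + N − H − X) / 2 = (2·8 + 2 + 0 − 11 − 1) / 2 = 3.

3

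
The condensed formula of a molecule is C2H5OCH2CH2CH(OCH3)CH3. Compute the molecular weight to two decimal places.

132.20 g/mol

Element totals:
  C: 7
  H: 16
  O: 2
Molecular formula: C7H16O2.
  M = 7(12.011) + 16(1.008) + 2(15.999)
    = 84.077 + 16.128 + 31.998 = 132.203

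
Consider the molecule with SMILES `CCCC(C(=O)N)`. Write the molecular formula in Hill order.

Atom tally by fragment:
  CH3 → C:1 H:3
  CH2 → C:1 H:2
  CH2 → C:1 H:2
  CH2CONH2 → C:2 H:4 O:1 N:1
Element totals:
  C: 5
  H: 11
  N: 1
  O: 1

C5H11NO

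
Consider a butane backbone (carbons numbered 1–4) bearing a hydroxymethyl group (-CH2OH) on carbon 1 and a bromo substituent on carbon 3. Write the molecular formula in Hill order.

C5H11BrO

Atom tally by fragment:
  HOCH2CH2 → C:2 H:5 O:1
  CH2 → C:1 H:2
  CH(Br) → C:1 H:1 Br:1
  CH3 → C:1 H:3
Element totals:
  C: 5
  H: 11
  Br: 1
  O: 1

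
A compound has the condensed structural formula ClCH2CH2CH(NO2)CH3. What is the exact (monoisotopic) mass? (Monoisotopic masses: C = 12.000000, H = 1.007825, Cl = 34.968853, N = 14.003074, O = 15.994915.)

137.0244

Atom tally by fragment:
  ClCH2 → C:1 H:2 Cl:1
  CH2 → C:1 H:2
  CH(NO2) → C:1 H:1 N:1 O:2
  CH3 → C:1 H:3
Element totals:
  C: 4
  H: 8
  Cl: 1
  N: 1
  O: 2
Molecular formula: C4H8ClNO2.
  M = 4(12.0) + 8(1.007825) + 34.968853 + 14.003074 + 2(15.994915)
    = 48.000000 + 8.062600 + 34.968853 + 14.003074 + 31.989830 = 137.024357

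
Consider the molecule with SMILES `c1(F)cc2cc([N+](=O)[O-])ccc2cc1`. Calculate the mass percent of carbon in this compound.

Atom tally by fragment:
  naphthalene ring system core → C:10 H:8
  (− 2 ring H displaced by substituents)
  + F → F:1
  + NO2 → N:1 O:2
Element totals:
  C: 10
  H: 6
  F: 1
  N: 1
  O: 2
Molecular formula: C10H6FNO2.
Molar mass = 191.161 g/mol.
Mass from C: 10 × 12.011 = 120.110 g/mol.
%C = 120.110 / 191.161 × 100 = 62.83%.

62.83%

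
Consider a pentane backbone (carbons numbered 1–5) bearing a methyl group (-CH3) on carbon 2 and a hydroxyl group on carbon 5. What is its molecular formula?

C6H14O

Atom tally by fragment:
  CH3 → C:1 H:3
  CH(CH3) → C:2 H:4
  CH2 → C:1 H:2
  CH2 → C:1 H:2
  CH2OH → C:1 H:3 O:1
Element totals:
  C: 6
  H: 14
  O: 1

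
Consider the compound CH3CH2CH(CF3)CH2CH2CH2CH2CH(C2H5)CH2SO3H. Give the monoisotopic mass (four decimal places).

304.1320

Atom tally by fragment:
  CH3 → C:1 H:3
  CH2 → C:1 H:2
  CH(CF3) → C:2 H:1 F:3
  CH2 → C:1 H:2
  CH2 → C:1 H:2
  CH2 → C:1 H:2
  CH2 → C:1 H:2
  CH(C2H5) → C:3 H:6
  CH2SO3H → C:1 H:3 S:1 O:3
Element totals:
  C: 12
  H: 23
  F: 3
  O: 3
  S: 1
Molecular formula: C12H23F3O3S.
  M = 12(12.0) + 23(1.007825) + 3(18.998403) + 3(15.994915) + 31.972071
    = 144.000000 + 23.179975 + 56.995209 + 47.984745 + 31.972071 = 304.132000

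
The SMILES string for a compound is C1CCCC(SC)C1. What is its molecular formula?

C7H14S

Atom tally by fragment:
  cyclohexane ring core → C:6 H:12
  (− 1 ring H displaced by substituents)
  + SCH3 → C:1 H:3 S:1
Element totals:
  C: 7
  H: 14
  S: 1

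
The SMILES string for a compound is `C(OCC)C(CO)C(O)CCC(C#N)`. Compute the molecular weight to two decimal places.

Atom tally by fragment:
  C2H5OCH2 → C:3 H:7 O:1
  CH(CH2OH) → C:2 H:4 O:1
  CH(OH) → C:1 H:2 O:1
  CH2 → C:1 H:2
  CH2 → C:1 H:2
  CH2CN → C:2 H:2 N:1
Element totals:
  C: 10
  H: 19
  N: 1
  O: 3
Molecular formula: C10H19NO3.
  M = 10(12.011) + 19(1.008) + 14.007 + 3(15.999)
    = 120.110 + 19.152 + 14.007 + 47.997 = 201.266

201.27 g/mol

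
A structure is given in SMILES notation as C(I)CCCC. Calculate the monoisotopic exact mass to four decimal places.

Atom tally by fragment:
  ICH2 → C:1 H:2 I:1
  CH2 → C:1 H:2
  CH2 → C:1 H:2
  CH2 → C:1 H:2
  CH3 → C:1 H:3
Element totals:
  C: 5
  H: 11
  I: 1
Molecular formula: C5H11I.
  M = 5(12.0) + 11(1.007825) + 126.904472
    = 60.000000 + 11.086075 + 126.904472 = 197.990547

197.9905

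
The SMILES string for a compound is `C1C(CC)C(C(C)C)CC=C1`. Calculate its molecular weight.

Atom tally by fragment:
  cyclohexene ring core → C:6 H:10
  (− 2 ring H displaced by substituents)
  + C2H5 → C:2 H:5
  + CH(CH3)2 → C:3 H:7
Element totals:
  C: 11
  H: 20
Molecular formula: C11H20.
  M = 11(12.011) + 20(1.008)
    = 132.121 + 20.160 = 152.281

152.28 g/mol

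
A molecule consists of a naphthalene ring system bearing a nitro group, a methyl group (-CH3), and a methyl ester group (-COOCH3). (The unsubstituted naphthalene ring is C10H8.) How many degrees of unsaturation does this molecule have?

Atom tally by fragment:
  naphthalene ring system core → C:10 H:8
  (− 3 ring H displaced by substituents)
  + NO2 → N:1 O:2
  + CH3 → C:1 H:3
  + COOCH3 → C:2 H:3 O:2
Element totals:
  C: 13
  H: 11
  N: 1
  O: 4
Molecular formula: C13H11NO4.
DoU = (2C + 2 + N − H − X) / 2 = (2·13 + 2 + 1 − 11 − 0) / 2 = 9.

9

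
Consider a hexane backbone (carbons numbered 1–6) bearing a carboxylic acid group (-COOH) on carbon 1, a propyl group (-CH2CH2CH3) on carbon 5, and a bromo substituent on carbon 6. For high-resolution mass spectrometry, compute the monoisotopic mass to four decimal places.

Atom tally by fragment:
  HOOCCH2 → C:2 H:3 O:2
  CH2 → C:1 H:2
  CH2 → C:1 H:2
  CH2 → C:1 H:2
  CH(CH2CH2CH3) → C:4 H:8
  CH2Br → C:1 H:2 Br:1
Element totals:
  C: 10
  H: 19
  Br: 1
  O: 2
Molecular formula: C10H19BrO2.
  M = 10(12.0) + 19(1.007825) + 78.918338 + 2(15.994915)
    = 120.000000 + 19.148675 + 78.918338 + 31.989830 = 250.056843

250.0568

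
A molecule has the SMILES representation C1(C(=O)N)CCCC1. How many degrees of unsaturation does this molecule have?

2

Atom tally by fragment:
  cyclopentane ring core → C:5 H:10
  (− 1 ring H displaced by substituents)
  + CONH2 → C:1 H:2 O:1 N:1
Element totals:
  C: 6
  H: 11
  N: 1
  O: 1
Molecular formula: C6H11NO.
DoU = (2C + 2 + N − H − X) / 2 = (2·6 + 2 + 1 − 11 − 0) / 2 = 2.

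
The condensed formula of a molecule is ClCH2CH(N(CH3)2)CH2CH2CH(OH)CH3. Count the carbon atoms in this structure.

8

Atom tally by fragment:
  ClCH2 → C:1 H:2 Cl:1
  CH(N(CH3)2) → C:3 H:7 N:1
  CH2 → C:1 H:2
  CH2 → C:1 H:2
  CH(OH) → C:1 H:2 O:1
  CH3 → C:1 H:3
Element totals:
  C: 8
  H: 18
  Cl: 1
  N: 1
  O: 1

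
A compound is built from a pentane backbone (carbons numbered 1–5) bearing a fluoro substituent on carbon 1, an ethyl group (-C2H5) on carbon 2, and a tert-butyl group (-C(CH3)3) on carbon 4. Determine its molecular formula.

Atom tally by fragment:
  FCH2 → C:1 H:2 F:1
  CH(C2H5) → C:3 H:6
  CH2 → C:1 H:2
  CH(C(CH3)3) → C:5 H:10
  CH3 → C:1 H:3
Element totals:
  C: 11
  H: 23
  F: 1

C11H23F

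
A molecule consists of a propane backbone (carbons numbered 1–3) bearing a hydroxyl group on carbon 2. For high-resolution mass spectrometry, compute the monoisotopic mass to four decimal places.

Atom tally by fragment:
  CH3 → C:1 H:3
  CH(OH) → C:1 H:2 O:1
  CH3 → C:1 H:3
Element totals:
  C: 3
  H: 8
  O: 1
Molecular formula: C3H8O.
  M = 3(12.0) + 8(1.007825) + 15.994915
    = 36.000000 + 8.062600 + 15.994915 = 60.057515

60.0575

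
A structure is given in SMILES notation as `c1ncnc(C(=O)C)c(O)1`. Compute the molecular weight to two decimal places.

Atom tally by fragment:
  pyrimidine ring core → C:4 H:4 N:2
  (− 2 ring H displaced by substituents)
  + COCH3 → C:2 H:3 O:1
  + OH → O:1 H:1
Element totals:
  C: 6
  H: 6
  N: 2
  O: 2
Molecular formula: C6H6N2O2.
  M = 6(12.011) + 6(1.008) + 2(14.007) + 2(15.999)
    = 72.066 + 6.048 + 28.014 + 31.998 = 138.126

138.13 g/mol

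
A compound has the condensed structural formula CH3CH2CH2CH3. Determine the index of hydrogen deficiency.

0

Element totals:
  C: 4
  H: 10
Molecular formula: C4H10.
DoU = (2C + 2 + N − H − X) / 2 = (2·4 + 2 + 0 − 10 − 0) / 2 = 0.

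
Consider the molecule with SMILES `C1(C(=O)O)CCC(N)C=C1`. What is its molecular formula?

C7H11NO2

Atom tally by fragment:
  cyclohexene ring core → C:6 H:10
  (− 2 ring H displaced by substituents)
  + COOH → C:1 H:1 O:2
  + NH2 → N:1 H:2
Element totals:
  C: 7
  H: 11
  N: 1
  O: 2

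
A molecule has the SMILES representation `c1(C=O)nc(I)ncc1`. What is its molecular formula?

Atom tally by fragment:
  pyrimidine ring core → C:4 H:4 N:2
  (− 2 ring H displaced by substituents)
  + CHO → C:1 H:1 O:1
  + I → I:1
Element totals:
  C: 5
  H: 3
  I: 1
  N: 2
  O: 1

C5H3IN2O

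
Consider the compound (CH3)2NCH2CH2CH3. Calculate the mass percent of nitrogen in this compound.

Atom tally by fragment:
  (CH3)2NCH2 → C:3 H:8 N:1
  CH2 → C:1 H:2
  CH3 → C:1 H:3
Element totals:
  C: 5
  H: 13
  N: 1
Molecular formula: C5H13N.
Molar mass = 87.166 g/mol.
Mass from N: 1 × 14.007 = 14.007 g/mol.
%N = 14.007 / 87.166 × 100 = 16.07%.

16.07%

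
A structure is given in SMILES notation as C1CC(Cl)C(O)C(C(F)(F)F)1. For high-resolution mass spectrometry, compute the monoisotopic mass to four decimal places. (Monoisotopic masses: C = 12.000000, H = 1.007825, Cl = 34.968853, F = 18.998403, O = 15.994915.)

188.0216

Atom tally by fragment:
  cyclopentane ring core → C:5 H:10
  (− 3 ring H displaced by substituents)
  + Cl → Cl:1
  + OH → O:1 H:1
  + CF3 → C:1 F:3
Element totals:
  C: 6
  H: 8
  Cl: 1
  F: 3
  O: 1
Molecular formula: C6H8ClF3O.
  M = 6(12.0) + 8(1.007825) + 34.968853 + 3(18.998403) + 15.994915
    = 72.000000 + 8.062600 + 34.968853 + 56.995209 + 15.994915 = 188.021577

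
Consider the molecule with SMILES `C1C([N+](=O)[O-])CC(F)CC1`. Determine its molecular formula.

Atom tally by fragment:
  cyclohexane ring core → C:6 H:12
  (− 2 ring H displaced by substituents)
  + NO2 → N:1 O:2
  + F → F:1
Element totals:
  C: 6
  H: 10
  F: 1
  N: 1
  O: 2

C6H10FNO2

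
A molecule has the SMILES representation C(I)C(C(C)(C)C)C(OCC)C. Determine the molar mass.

284.18 g/mol

Atom tally by fragment:
  ICH2 → C:1 H:2 I:1
  CH(C(CH3)3) → C:5 H:10
  CH(OC2H5) → C:3 H:6 O:1
  CH3 → C:1 H:3
Element totals:
  C: 10
  H: 21
  I: 1
  O: 1
Molecular formula: C10H21IO.
  M = 10(12.011) + 21(1.008) + 126.904 + 15.999
    = 120.110 + 21.168 + 126.904 + 15.999 = 284.181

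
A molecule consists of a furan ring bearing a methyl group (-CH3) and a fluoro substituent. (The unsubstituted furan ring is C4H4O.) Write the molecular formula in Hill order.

Atom tally by fragment:
  furan ring core → C:4 H:4 O:1
  (− 2 ring H displaced by substituents)
  + CH3 → C:1 H:3
  + F → F:1
Element totals:
  C: 5
  H: 5
  F: 1
  O: 1

C5H5FO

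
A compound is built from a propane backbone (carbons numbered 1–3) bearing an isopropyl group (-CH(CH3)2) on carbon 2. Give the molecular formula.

Atom tally by fragment:
  CH3 → C:1 H:3
  CH(CH(CH3)2) → C:4 H:8
  CH3 → C:1 H:3
Element totals:
  C: 6
  H: 14

C6H14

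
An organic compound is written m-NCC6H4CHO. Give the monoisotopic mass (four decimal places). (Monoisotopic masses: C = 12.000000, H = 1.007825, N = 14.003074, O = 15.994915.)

131.0371

Element totals:
  C: 8
  H: 5
  N: 1
  O: 1
Molecular formula: C8H5NO.
  M = 8(12.0) + 5(1.007825) + 14.003074 + 15.994915
    = 96.000000 + 5.039125 + 14.003074 + 15.994915 = 131.037114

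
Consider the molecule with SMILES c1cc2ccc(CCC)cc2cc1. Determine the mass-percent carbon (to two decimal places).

Atom tally by fragment:
  naphthalene ring system core → C:10 H:8
  (− 1 ring H displaced by substituents)
  + CH2CH2CH3 → C:3 H:7
Element totals:
  C: 13
  H: 14
Molecular formula: C13H14.
Molar mass = 170.255 g/mol.
Mass from C: 13 × 12.011 = 156.143 g/mol.
%C = 156.143 / 170.255 × 100 = 91.71%.

91.71%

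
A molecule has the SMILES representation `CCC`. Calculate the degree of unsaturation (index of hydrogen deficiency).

Atom tally by fragment:
  CH3 → C:1 H:3
  CH2 → C:1 H:2
  CH3 → C:1 H:3
Element totals:
  C: 3
  H: 8
Molecular formula: C3H8.
DoU = (2C + 2 + N − H − X) / 2 = (2·3 + 2 + 0 − 8 − 0) / 2 = 0.

0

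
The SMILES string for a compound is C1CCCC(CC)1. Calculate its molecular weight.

Atom tally by fragment:
  cyclopentane ring core → C:5 H:10
  (− 1 ring H displaced by substituents)
  + C2H5 → C:2 H:5
Element totals:
  C: 7
  H: 14
Molecular formula: C7H14.
  M = 7(12.011) + 14(1.008)
    = 84.077 + 14.112 = 98.189

98.19 g/mol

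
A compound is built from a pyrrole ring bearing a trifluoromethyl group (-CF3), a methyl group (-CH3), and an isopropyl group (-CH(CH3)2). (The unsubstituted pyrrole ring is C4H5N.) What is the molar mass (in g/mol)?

Atom tally by fragment:
  pyrrole ring core → C:4 H:5 N:1
  (− 3 ring H displaced by substituents)
  + CF3 → C:1 F:3
  + CH3 → C:1 H:3
  + CH(CH3)2 → C:3 H:7
Element totals:
  C: 9
  H: 12
  F: 3
  N: 1
Molecular formula: C9H12F3N.
  M = 9(12.011) + 12(1.008) + 3(18.998) + 14.007
    = 108.099 + 12.096 + 56.994 + 14.007 = 191.196

191.20 g/mol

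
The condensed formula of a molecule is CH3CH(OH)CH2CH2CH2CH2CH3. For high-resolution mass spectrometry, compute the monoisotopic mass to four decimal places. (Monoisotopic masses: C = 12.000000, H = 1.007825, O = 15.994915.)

116.1201

Element totals:
  C: 7
  H: 16
  O: 1
Molecular formula: C7H16O.
  M = 7(12.0) + 16(1.007825) + 15.994915
    = 84.000000 + 16.125200 + 15.994915 = 116.120115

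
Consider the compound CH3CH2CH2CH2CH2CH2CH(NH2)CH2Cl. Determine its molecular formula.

C8H18ClN

Atom tally by fragment:
  CH3 → C:1 H:3
  CH2 → C:1 H:2
  CH2 → C:1 H:2
  CH2 → C:1 H:2
  CH2 → C:1 H:2
  CH2 → C:1 H:2
  CH(NH2) → C:1 H:3 N:1
  CH2Cl → C:1 H:2 Cl:1
Element totals:
  C: 8
  H: 18
  Cl: 1
  N: 1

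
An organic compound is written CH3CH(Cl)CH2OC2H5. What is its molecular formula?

Element totals:
  C: 5
  H: 11
  Cl: 1
  O: 1

C5H11ClO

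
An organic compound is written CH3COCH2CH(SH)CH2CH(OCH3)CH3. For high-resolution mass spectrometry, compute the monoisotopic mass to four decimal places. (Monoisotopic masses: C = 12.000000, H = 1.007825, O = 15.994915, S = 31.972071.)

Element totals:
  C: 8
  H: 16
  O: 2
  S: 1
Molecular formula: C8H16O2S.
  M = 8(12.0) + 16(1.007825) + 2(15.994915) + 31.972071
    = 96.000000 + 16.125200 + 31.989830 + 31.972071 = 176.087101

176.0871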